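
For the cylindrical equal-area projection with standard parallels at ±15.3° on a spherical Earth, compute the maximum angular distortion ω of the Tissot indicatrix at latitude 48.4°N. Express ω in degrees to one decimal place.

41.8°

A cylindrical equal-area projection with standard parallel φ₀ has meridian scale h = cos φ / cos φ₀ and parallel scale k = cos φ₀ / cos φ (so areas are preserved, h·k = 1).
At 48.4°: h = 0.6883, k = 1.453; principal scales a = 1.453, b = 0.6883.
sin(ω/2) = (a − b)/(a + b) = 0.7645/2.141 = 0.3570, so ω = 2 arcsin(0.3570) ≈ 41.8°.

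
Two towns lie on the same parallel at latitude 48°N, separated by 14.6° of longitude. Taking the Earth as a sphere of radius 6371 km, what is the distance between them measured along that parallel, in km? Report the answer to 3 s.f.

1090 km

Arc length along a parallel = R cos φ · Δλ (with Δλ in radians).
= 6371 × cos 48° × (14.6° × π/180) = 6371 × 0.6691 × 0.2548 ≈ 1090 km.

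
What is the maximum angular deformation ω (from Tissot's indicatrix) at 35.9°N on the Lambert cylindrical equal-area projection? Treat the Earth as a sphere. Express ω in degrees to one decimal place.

24.0°

The Lambert cylindrical equal-area projection is the cylindrical equal-area projection with its standard parallel at the equator (φ₀ = 0). Cylindrical equal-area (φ₀ = 0°): h = cos φ / cos 0° along meridians, k = cos 0° / cos φ along parallels; h·k = 1.
At 35.9°: h = 0.8100, k = 1.235; principal scales a = 1.235, b = 0.8100.
sin(ω/2) = (a − b)/(a + b) = 0.4245/2.045 = 0.2076, so ω = 2 arcsin(0.2076) ≈ 24.0°.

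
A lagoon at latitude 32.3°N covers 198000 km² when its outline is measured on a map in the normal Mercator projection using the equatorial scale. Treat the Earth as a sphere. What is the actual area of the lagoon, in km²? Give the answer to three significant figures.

The Mercator projection is conformal; its linear scale factor is the same in every direction and equals sec φ = 1/cos φ.
Areal scale = k² = sec²φ = 1/cos²(32.3°) = 1/0.8453² = 1.400.
True area = apparent / (areal scale) = 198000 / 1.400 ≈ 141000 km².

141000 km²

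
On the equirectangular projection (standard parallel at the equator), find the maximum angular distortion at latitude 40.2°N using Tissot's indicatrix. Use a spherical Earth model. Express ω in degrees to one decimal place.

15.4°

In the plate carrée (x = Rλ, y = Rφ), meridians are true-scale (h = 1) and parallels are stretched by k = sec φ.
At 40.2°: h = 1.000, k = 1.309; principal scales a = 1.309, b = 1.000.
sin(ω/2) = (a − b)/(a + b) = 0.3093/2.309 = 0.1339, so ω = 2 arcsin(0.1339) ≈ 15.4°.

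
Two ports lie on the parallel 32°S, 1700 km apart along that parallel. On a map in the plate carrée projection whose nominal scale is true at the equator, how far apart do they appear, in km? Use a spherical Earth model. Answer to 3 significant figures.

For the equirectangular projection with φ₀ = 0 (plate carrée), h = 1 along meridians and k = sec φ along parallels.
Along the parallel, k = sec 32° = 1/0.8480 = 1.179.
Map distance = 1700 × 1.179 ≈ 2000 km.

2000 km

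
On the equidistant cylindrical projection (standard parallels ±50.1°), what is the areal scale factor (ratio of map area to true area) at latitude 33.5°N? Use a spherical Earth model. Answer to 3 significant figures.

0.769

In the equirectangular projection with standard parallel φ₀ = 50.1° (x = Rλ cos φ₀, y = Rφ), meridians are true-scale (h = 1) and the parallel scale is k = cos φ₀ / cos φ.
Areal scale = h·k = 1 × cos φ₀ / cos φ; at 33.5°, h = 1.000, k = 0.7692, so h·k = 0.7692.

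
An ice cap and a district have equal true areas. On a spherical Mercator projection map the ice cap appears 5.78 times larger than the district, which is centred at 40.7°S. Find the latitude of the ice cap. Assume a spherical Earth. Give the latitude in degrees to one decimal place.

Mercator areal scale is sec²φ, so apparent-area ratio = sec²φ₁ / sec²φ₂ = cos²φ₂ / cos²φ₁.
cos²φ₂ / cos²φ₁ = 5.78  ⇒  cos φ₁ = cos 40.7° / √5.78 = 0.7581/2.404 = 0.3153.
φ₁ = arccos(0.3153) ≈ 71.6°.

71.6°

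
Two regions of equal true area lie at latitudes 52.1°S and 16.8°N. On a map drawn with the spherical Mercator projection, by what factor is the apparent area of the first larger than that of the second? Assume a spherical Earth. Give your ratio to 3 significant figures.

Mercator is conformal with k = sec φ, so areal scale = k² = sec²φ.
At 52.1°: sec²(52.1°) = 1/0.6143² = 2.650.
At 16.8°: sec²(16.8°) = 1/0.9573² = 1.091.
Ratio = 2.650/1.091 = cos²(16.8°)/cos²(52.1°) ≈ 2.43.

2.43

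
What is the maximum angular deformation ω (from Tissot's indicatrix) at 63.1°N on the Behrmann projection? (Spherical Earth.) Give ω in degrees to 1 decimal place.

69.7°

The Behrmann projection is cylindrical equal-area with φ₀ = 30°. For cylindrical equal-area with standard parallel φ₀, h = cos φ / cos φ₀ and k = cos φ₀ / cos φ, so h·k = 1.
At 63.1°: h = 0.5224, k = 1.914; principal scales a = 1.914, b = 0.5224.
sin(ω/2) = (a − b)/(a + b) = 1.392/2.437 = 0.5712, so ω = 2 arcsin(0.5712) ≈ 69.7°.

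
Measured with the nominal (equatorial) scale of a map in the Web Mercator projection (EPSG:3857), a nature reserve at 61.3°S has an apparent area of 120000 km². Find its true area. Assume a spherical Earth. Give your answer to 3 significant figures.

For Mercator, h = k = sec φ (a conformal cylindrical projection has a single point scale, 1/cos φ).
Areal scale = k² = sec²φ = 1/cos²(61.3°) = 1/0.4802² = 4.336.
True area = apparent / (areal scale) = 120000 / 4.336 ≈ 27700 km².

27700 km²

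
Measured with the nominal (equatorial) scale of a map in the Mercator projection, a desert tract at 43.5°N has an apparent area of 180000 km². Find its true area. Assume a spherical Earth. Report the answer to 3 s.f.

The Mercator projection is conformal; its linear scale factor is the same in every direction and equals sec φ = 1/cos φ.
Areal scale = k² = sec²φ = 1/cos²(43.5°) = 1/0.7254² = 1.901.
True area = apparent / (areal scale) = 180000 / 1.901 ≈ 94700 km².

94700 km²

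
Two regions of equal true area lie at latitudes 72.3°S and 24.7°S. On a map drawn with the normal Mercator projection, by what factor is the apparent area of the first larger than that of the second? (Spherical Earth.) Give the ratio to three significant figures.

8.93

Mercator is conformal with k = sec φ, so areal scale = k² = sec²φ.
At 72.3°: sec²(72.3°) = 1/0.3040² = 10.82.
At 24.7°: sec²(24.7°) = 1/0.9085² = 1.212.
Ratio = 10.82/1.212 = cos²(24.7°)/cos²(72.3°) ≈ 8.93.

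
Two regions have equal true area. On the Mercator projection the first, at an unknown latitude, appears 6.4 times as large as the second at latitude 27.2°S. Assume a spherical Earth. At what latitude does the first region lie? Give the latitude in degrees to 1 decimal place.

Mercator areal scale is sec²φ, so apparent-area ratio = sec²φ₁ / sec²φ₂ = cos²φ₂ / cos²φ₁.
cos²φ₂ / cos²φ₁ = 6.4  ⇒  cos φ₁ = cos 27.2° / √6.4 = 0.8894/2.530 = 0.3516.
φ₁ = arccos(0.3516) ≈ 69.4°.

69.4°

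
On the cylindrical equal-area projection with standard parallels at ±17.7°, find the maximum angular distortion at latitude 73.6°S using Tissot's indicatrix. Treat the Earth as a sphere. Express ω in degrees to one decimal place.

114.0°

For cylindrical equal-area with standard parallel φ₀, h = cos φ / cos φ₀ and k = cos φ₀ / cos φ, so h·k = 1.
At 73.6°: h = 0.2964, k = 3.374; principal scales a = 3.374, b = 0.2964.
sin(ω/2) = (a − b)/(a + b) = 3.078/3.671 = 0.8385, so ω = 2 arcsin(0.8385) ≈ 114.0°.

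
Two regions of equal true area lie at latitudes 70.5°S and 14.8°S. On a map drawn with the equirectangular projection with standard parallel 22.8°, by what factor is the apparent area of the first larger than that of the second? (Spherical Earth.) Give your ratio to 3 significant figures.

2.90

With standard parallel φ₀ = 22.8°, the equirectangular projection gives x = Rλ cos φ₀, y = Rφ, so h = 1 and k = cos 22.8° / cos φ.
Areal scale at 70.5°: h·k = 1.000 × 2.762 = 2.762.
Areal scale at 14.8°: h·k = 1.000 × 0.9535 = 0.9535.
Ratio = 2.762/0.9535 ≈ 2.90.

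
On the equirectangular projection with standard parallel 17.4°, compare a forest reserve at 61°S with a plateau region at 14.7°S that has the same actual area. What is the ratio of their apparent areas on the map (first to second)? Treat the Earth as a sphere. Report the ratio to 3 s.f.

In the equirectangular projection with standard parallel φ₀ = 17.4° (x = Rλ cos φ₀, y = Rφ), meridians are true-scale (h = 1) and the parallel scale is k = cos φ₀ / cos φ.
Areal scale at 61°: h·k = 1.000 × 1.968 = 1.968.
Areal scale at 14.7°: h·k = 1.000 × 0.9865 = 0.9865.
Ratio = 1.968/0.9865 ≈ 2.00.

2.00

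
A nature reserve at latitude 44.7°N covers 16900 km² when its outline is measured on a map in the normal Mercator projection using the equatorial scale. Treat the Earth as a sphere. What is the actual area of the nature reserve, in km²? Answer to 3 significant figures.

8540 km²

The Mercator projection is conformal; its linear scale factor is the same in every direction and equals sec φ = 1/cos φ.
Areal scale = k² = sec²φ = 1/cos²(44.7°) = 1/0.7108² = 1.979.
True area = apparent / (areal scale) = 16900 / 1.979 ≈ 8540 km².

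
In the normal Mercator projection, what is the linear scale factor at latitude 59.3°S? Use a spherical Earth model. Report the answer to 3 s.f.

1.96

The Mercator projection is conformal; its linear scale factor is the same in every direction and equals sec φ = 1/cos φ.
k = 1/cos 59.3° = 1/0.5105 = 1.959.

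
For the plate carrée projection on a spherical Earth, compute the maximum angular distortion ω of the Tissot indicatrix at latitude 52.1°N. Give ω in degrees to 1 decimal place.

For the equirectangular projection with φ₀ = 0 (plate carrée), h = 1 along meridians and k = sec φ along parallels.
At 52.1°: h = 1.000, k = 1.628; principal scales a = 1.628, b = 1.000.
sin(ω/2) = (a − b)/(a + b) = 0.6279/2.628 = 0.2389, so ω = 2 arcsin(0.2389) ≈ 27.6°.

27.6°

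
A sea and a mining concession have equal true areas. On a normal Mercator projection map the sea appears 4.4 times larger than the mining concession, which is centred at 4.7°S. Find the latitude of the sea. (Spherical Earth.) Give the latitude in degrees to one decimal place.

On Mercator, (apparent₁)/(apparent₂) = sec²φ₁ / sec²φ₂ when true areas are equal.
cos²φ₂ / cos²φ₁ = 4.4  ⇒  cos φ₁ = cos 4.7° / √4.4 = 0.9966/2.098 = 0.4751.
φ₁ = arccos(0.4751) ≈ 61.6°.

61.6°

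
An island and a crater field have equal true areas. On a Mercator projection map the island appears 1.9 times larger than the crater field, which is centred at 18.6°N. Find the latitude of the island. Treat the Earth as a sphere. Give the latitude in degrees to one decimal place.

For equal true areas on Mercator, apparent areas scale as sec²φ, so the ratio is cos²φ₂ / cos²φ₁.
cos²φ₂ / cos²φ₁ = 1.9  ⇒  cos φ₁ = cos 18.6° / √1.9 = 0.9478/1.378 = 0.6876.
φ₁ = arccos(0.6876) ≈ 46.6°.

46.6°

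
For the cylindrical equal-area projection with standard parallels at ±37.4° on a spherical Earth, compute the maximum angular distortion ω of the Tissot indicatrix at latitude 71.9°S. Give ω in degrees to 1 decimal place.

A cylindrical equal-area projection with standard parallel φ₀ has meridian scale h = cos φ / cos φ₀ and parallel scale k = cos φ₀ / cos φ (so areas are preserved, h·k = 1).
At 71.9°: h = 0.3911, k = 2.557; principal scales a = 2.557, b = 0.3911.
sin(ω/2) = (a − b)/(a + b) = 2.166/2.948 = 0.7347, so ω = 2 arcsin(0.7347) ≈ 94.6°.

94.6°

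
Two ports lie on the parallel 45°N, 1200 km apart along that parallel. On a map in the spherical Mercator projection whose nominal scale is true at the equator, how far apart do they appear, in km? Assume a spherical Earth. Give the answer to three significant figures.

Mercator is conformal, so the point scale is isotropic: h = k = sec φ = 1/cos φ.
Along the parallel, k = sec 45° = 1/0.7071 = 1.414.
Map distance = 1200 × 1.414 ≈ 1700 km.

1700 km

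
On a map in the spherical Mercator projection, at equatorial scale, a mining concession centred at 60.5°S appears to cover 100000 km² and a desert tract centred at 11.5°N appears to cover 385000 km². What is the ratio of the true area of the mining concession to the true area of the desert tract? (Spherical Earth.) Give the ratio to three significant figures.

Since Mercator area scale is 1/cos²φ, the true area equals the apparent area multiplied by cos²φ.
True area of mining concession: 100000 × cos²(60.5°) = 100000 × 0.2425 = 24250 km².
True area of desert tract: 385000 × cos²(11.5°) = 385000 × 0.9603 = 369700 km².
Ratio = 24250 / 369700 ≈ 0.0656.

0.0656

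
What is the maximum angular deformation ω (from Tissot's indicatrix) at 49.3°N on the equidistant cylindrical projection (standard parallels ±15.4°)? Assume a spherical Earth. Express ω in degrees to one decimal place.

22.3°

In the equirectangular projection with standard parallel φ₀ = 15.4° (x = Rλ cos φ₀, y = Rφ), meridians are true-scale (h = 1) and the parallel scale is k = cos φ₀ / cos φ.
At 49.3°: h = 1.000, k = 1.478; principal scales a = 1.478, b = 1.000.
sin(ω/2) = (a − b)/(a + b) = 0.4785/2.478 = 0.1930, so ω = 2 arcsin(0.1930) ≈ 22.3°.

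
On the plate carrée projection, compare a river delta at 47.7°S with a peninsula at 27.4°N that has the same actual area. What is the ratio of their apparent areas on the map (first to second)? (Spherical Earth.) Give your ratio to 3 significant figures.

For the equirectangular projection with φ₀ = 0 (plate carrée), h = 1 along meridians and k = sec φ along parallels.
Areal scale at 47.7°: h·k = 1.000 × 1.486 = 1.486.
Areal scale at 27.4°: h·k = 1.000 × 1.126 = 1.126.
Ratio = 1.486/1.126 ≈ 1.32.

1.32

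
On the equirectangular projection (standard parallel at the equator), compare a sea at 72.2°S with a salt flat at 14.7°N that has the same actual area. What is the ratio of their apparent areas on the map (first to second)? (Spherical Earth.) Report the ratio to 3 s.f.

3.16

Plate carrée maps x = Rλ, y = Rφ. The meridian scale is h = 1 and the parallel scale is k = 1/cos φ = sec φ.
Areal scale at 72.2°: h·k = 1.000 × 3.271 = 3.271.
Areal scale at 14.7°: h·k = 1.000 × 1.034 = 1.034.
Ratio = 3.271/1.034 ≈ 3.16.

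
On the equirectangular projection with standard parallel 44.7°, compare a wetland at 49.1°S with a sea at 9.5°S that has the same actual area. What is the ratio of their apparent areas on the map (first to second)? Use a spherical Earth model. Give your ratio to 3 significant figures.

1.51

In the equirectangular projection with standard parallel φ₀ = 44.7° (x = Rλ cos φ₀, y = Rφ), meridians are true-scale (h = 1) and the parallel scale is k = cos φ₀ / cos φ.
Areal scale at 49.1°: h·k = 1.000 × 1.086 = 1.086.
Areal scale at 9.5°: h·k = 1.000 × 0.7207 = 0.7207.
Ratio = 1.086/0.7207 ≈ 1.51.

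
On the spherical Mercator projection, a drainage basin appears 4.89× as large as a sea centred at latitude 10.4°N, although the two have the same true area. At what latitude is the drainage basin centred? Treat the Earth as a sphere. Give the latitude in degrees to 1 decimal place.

For equal true areas on Mercator, apparent areas scale as sec²φ, so the ratio is cos²φ₂ / cos²φ₁.
cos²φ₂ / cos²φ₁ = 4.89  ⇒  cos φ₁ = cos 10.4° / √4.89 = 0.9836/2.211 = 0.4448.
φ₁ = arccos(0.4448) ≈ 63.6°.

63.6°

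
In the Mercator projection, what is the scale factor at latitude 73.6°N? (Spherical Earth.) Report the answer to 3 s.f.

3.54

Mercator is conformal, so the point scale is isotropic: h = k = sec φ = 1/cos φ.
k = 1/cos 73.6° = 1/0.2823 = 3.542.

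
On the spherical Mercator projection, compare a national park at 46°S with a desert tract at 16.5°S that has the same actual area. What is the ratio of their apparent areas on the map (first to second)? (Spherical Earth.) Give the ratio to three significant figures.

1.91

Mercator areal scale is sec²φ.
At 46°: sec²(46°) = 1/0.6947² = 2.072.
At 16.5°: sec²(16.5°) = 1/0.9588² = 1.088.
Ratio = 2.072/1.088 = cos²(16.5°)/cos²(46°) ≈ 1.91.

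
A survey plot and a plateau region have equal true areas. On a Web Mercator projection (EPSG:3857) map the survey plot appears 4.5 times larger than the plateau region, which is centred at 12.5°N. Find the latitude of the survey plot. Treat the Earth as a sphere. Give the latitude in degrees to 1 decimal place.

62.6°

For equal true areas on Mercator, apparent areas scale as sec²φ, so the ratio is cos²φ₂ / cos²φ₁.
cos²φ₂ / cos²φ₁ = 4.5  ⇒  cos φ₁ = cos 12.5° / √4.5 = 0.9763/2.121 = 0.4602.
φ₁ = arccos(0.4602) ≈ 62.6°.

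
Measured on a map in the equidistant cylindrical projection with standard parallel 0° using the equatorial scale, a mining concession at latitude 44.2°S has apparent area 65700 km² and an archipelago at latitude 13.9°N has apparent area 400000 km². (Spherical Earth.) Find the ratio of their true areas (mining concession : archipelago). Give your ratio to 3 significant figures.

On the plate carrée, areal scale = h·k = 1 × sec φ, so true area = apparent × cos φ.
True area of mining concession: 65700 × cos(44.2°) = 65700 × 0.7169 = 47100 km².
True area of archipelago: 400000 × cos(13.9°) = 400000 × 0.9707 = 388300 km².
Ratio = 47100 / 388300 ≈ 0.121.

0.121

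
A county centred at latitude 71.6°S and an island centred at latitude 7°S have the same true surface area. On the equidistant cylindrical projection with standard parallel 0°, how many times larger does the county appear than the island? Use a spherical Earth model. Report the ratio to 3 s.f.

In the plate carrée (x = Rλ, y = Rφ), meridians are true-scale (h = 1) and parallels are stretched by k = sec φ.
Areal scale at 71.6°: h·k = 1.000 × 3.168 = 3.168.
Areal scale at 7°: h·k = 1.000 × 1.008 = 1.008.
Ratio = 3.168/1.008 ≈ 3.14.

3.14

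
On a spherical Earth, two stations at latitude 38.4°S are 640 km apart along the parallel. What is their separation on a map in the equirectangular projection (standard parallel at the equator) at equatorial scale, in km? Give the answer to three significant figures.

817 km

For the equirectangular projection with φ₀ = 0 (plate carrée), h = 1 along meridians and k = sec φ along parallels.
Along the parallel, k = sec 38.4° = 1/0.7837 = 1.276.
Map distance = 640 × 1.276 ≈ 817 km.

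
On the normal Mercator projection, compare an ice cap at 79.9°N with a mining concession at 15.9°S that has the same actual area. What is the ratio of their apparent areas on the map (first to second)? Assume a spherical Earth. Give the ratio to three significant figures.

Mercator areal scale is sec²φ.
At 79.9°: sec²(79.9°) = 1/0.1754² = 32.52.
At 15.9°: sec²(15.9°) = 1/0.9617² = 1.081.
Ratio = 32.52/1.081 = cos²(15.9°)/cos²(79.9°) ≈ 30.1.

30.1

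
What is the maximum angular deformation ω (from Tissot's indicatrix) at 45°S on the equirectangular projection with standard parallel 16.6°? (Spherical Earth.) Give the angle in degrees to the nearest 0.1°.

With standard parallel φ₀ = 16.6°, the equirectangular projection gives x = Rλ cos φ₀, y = Rφ, so h = 1 and k = cos 16.6° / cos φ.
At 45°: h = 1.000, k = 1.355; principal scales a = 1.355, b = 1.000.
sin(ω/2) = (a − b)/(a + b) = 0.3553/2.355 = 0.1508, so ω = 2 arcsin(0.1508) ≈ 17.4°.

17.4°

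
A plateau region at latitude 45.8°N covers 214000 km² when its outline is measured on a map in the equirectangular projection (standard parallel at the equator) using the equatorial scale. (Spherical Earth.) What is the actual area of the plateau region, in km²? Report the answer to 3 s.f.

149000 km²

For the equirectangular projection with φ₀ = 0 (plate carrée), h = 1 along meridians and k = sec φ along parallels.
Areal scale = h·k = 1 × sec φ; at 45.8°, h = 1.000, k = 1.434, so h·k = 1.434.
True area = apparent / (areal scale) = 214000 / 1.434 ≈ 149000 km².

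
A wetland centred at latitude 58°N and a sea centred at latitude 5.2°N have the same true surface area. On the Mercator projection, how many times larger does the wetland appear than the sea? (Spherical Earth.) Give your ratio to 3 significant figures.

3.53

Mercator areal scale is sec²φ.
At 58°: sec²(58°) = 1/0.5299² = 3.561.
At 5.2°: sec²(5.2°) = 1/0.9959² = 1.008.
Ratio = 3.561/1.008 = cos²(5.2°)/cos²(58°) ≈ 3.53.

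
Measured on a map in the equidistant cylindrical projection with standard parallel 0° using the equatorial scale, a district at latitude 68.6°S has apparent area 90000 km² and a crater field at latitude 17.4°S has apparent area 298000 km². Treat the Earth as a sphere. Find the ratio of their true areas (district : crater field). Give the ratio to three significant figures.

0.115

Plate carrée has h = 1 and k = sec φ, giving areal scale sec φ; true area = (apparent area) · cos φ.
True area of district: 90000 × cos(68.6°) = 90000 × 0.3649 = 32840 km².
True area of crater field: 298000 × cos(17.4°) = 298000 × 0.9542 = 284400 km².
Ratio = 32840 / 284400 ≈ 0.115.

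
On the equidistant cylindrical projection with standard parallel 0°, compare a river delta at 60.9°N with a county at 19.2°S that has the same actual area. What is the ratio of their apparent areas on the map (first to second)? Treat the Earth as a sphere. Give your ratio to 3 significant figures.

Plate carrée maps x = Rλ, y = Rφ. The meridian scale is h = 1 and the parallel scale is k = 1/cos φ = sec φ.
Areal scale at 60.9°: h·k = 1.000 × 2.056 = 2.056.
Areal scale at 19.2°: h·k = 1.000 × 1.059 = 1.059.
Ratio = 2.056/1.059 ≈ 1.94.

1.94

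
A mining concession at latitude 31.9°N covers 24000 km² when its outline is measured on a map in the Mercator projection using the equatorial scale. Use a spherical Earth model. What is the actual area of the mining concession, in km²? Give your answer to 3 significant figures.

Mercator is conformal, so the point scale is isotropic: h = k = sec φ = 1/cos φ.
Areal scale = k² = sec²φ = 1/cos²(31.9°) = 1/0.8490² = 1.387.
True area = apparent / (areal scale) = 24000 / 1.387 ≈ 17300 km².

17300 km²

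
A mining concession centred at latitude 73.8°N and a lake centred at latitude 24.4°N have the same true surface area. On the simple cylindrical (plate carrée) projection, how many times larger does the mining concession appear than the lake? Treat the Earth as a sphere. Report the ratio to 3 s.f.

In the plate carrée (x = Rλ, y = Rφ), meridians are true-scale (h = 1) and parallels are stretched by k = sec φ.
Areal scale at 73.8°: h·k = 1.000 × 3.584 = 3.584.
Areal scale at 24.4°: h·k = 1.000 × 1.098 = 1.098.
Ratio = 3.584/1.098 ≈ 3.26.

3.26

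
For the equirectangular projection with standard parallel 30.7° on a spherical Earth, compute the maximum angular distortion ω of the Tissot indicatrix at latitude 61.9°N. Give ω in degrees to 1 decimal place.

34.0°

In the equirectangular projection with standard parallel φ₀ = 30.7° (x = Rλ cos φ₀, y = Rφ), meridians are true-scale (h = 1) and the parallel scale is k = cos φ₀ / cos φ.
At 61.9°: h = 1.000, k = 1.826; principal scales a = 1.826, b = 1.000.
sin(ω/2) = (a − b)/(a + b) = 0.8255/2.826 = 0.2922, so ω = 2 arcsin(0.2922) ≈ 34.0°.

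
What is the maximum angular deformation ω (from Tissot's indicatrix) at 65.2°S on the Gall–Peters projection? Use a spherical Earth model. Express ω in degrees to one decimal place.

The Gall–Peters projection is cylindrical equal-area with φ₀ = 45°. Cylindrical equal-area (φ₀ = 45°): h = cos φ / cos 45° along meridians, k = cos 45° / cos φ along parallels; h·k = 1.
At 65.2°: h = 0.5932, k = 1.686; principal scales a = 1.686, b = 0.5932.
sin(ω/2) = (a − b)/(a + b) = 1.093/2.279 = 0.4794, so ω = 2 arcsin(0.4794) ≈ 57.3°.

57.3°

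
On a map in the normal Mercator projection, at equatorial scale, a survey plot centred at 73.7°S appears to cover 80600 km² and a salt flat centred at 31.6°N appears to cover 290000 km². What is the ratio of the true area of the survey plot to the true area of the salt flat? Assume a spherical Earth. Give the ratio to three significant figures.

0.0302

On Mercator the areal scale is sec²φ, so true area = apparent × cos²φ.
True area of survey plot: 80600 × cos²(73.7°) = 80600 × 0.07877 = 6349 km².
True area of salt flat: 290000 × cos²(31.6°) = 290000 × 0.7254 = 210400 km².
Ratio = 6349 / 210400 ≈ 0.0302.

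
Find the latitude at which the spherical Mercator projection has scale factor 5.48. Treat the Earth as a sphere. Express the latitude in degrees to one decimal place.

79.5°

Mercator scale is k = sec φ = 1/cos φ.
1/cos φ = 5.48  ⇒  cos φ = 0.1825  ⇒  φ = arccos(0.1825) ≈ 79.5°.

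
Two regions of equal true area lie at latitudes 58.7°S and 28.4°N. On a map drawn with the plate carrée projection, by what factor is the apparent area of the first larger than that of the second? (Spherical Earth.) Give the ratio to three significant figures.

For the equirectangular projection with φ₀ = 0 (plate carrée), h = 1 along meridians and k = sec φ along parallels.
Areal scale at 58.7°: h·k = 1.000 × 1.925 = 1.925.
Areal scale at 28.4°: h·k = 1.000 × 1.137 = 1.137.
Ratio = 1.925/1.137 ≈ 1.69.

1.69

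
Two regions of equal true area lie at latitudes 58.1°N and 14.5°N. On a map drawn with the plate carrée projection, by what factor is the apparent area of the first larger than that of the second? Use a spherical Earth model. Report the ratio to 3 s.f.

In the plate carrée (x = Rλ, y = Rφ), meridians are true-scale (h = 1) and parallels are stretched by k = sec φ.
Areal scale at 58.1°: h·k = 1.000 × 1.892 = 1.892.
Areal scale at 14.5°: h·k = 1.000 × 1.033 = 1.033.
Ratio = 1.892/1.033 ≈ 1.83.

1.83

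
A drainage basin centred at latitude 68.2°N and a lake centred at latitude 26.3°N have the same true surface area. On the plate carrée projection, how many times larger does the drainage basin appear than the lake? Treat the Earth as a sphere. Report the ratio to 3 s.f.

For the equirectangular projection with φ₀ = 0 (plate carrée), h = 1 along meridians and k = sec φ along parallels.
Areal scale at 68.2°: h·k = 1.000 × 2.693 = 2.693.
Areal scale at 26.3°: h·k = 1.000 × 1.115 = 1.115.
Ratio = 2.693/1.115 ≈ 2.41.

2.41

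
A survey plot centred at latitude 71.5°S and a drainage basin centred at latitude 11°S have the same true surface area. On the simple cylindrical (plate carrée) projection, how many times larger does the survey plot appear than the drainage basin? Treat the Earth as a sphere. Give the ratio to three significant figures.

3.09

In the plate carrée (x = Rλ, y = Rφ), meridians are true-scale (h = 1) and parallels are stretched by k = sec φ.
Areal scale at 71.5°: h·k = 1.000 × 3.152 = 3.152.
Areal scale at 11°: h·k = 1.000 × 1.019 = 1.019.
Ratio = 3.152/1.019 ≈ 3.09.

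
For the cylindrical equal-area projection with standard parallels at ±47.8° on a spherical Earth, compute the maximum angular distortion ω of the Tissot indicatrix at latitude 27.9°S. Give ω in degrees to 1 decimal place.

Cylindrical equal-area (φ₀ = 47.8°): h = cos φ / cos 47.8° along meridians, k = cos 47.8° / cos φ along parallels; h·k = 1.
At 27.9°: h = 1.316, k = 0.7601; principal scales a = 1.316, b = 0.7601.
sin(ω/2) = (a − b)/(a + b) = 0.5556/2.076 = 0.2677, so ω = 2 arcsin(0.2677) ≈ 31.1°.

31.1°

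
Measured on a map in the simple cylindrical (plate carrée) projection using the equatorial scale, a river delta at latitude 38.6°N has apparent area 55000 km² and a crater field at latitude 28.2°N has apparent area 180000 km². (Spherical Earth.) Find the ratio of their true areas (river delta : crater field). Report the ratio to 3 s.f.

Plate carrée has h = 1 and k = sec φ, giving areal scale sec φ; true area = (apparent area) · cos φ.
True area of river delta: 55000 × cos(38.6°) = 55000 × 0.7815 = 42980 km².
True area of crater field: 180000 × cos(28.2°) = 180000 × 0.8813 = 158600 km².
Ratio = 42980 / 158600 ≈ 0.271.

0.271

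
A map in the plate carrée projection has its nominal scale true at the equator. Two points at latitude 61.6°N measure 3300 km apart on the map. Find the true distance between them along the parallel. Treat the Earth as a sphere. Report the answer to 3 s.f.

In the plate carrée (x = Rλ, y = Rφ), meridians are true-scale (h = 1) and parallels are stretched by k = sec φ.
Along the parallel at 61.6°, map distances are exaggerated by k = sec 61.6° = 2.103.
True distance = 3300 / 2.103 = 3300 × cos 61.6° ≈ 1570 km.

1570 km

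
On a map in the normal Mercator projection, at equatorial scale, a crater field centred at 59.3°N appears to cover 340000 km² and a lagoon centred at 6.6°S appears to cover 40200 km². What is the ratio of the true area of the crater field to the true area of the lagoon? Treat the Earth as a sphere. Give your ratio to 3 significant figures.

Since Mercator area scale is 1/cos²φ, the true area equals the apparent area multiplied by cos²φ.
True area of crater field: 340000 × cos²(59.3°) = 340000 × 0.2607 = 88620 km².
True area of lagoon: 40200 × cos²(6.6°) = 40200 × 0.9868 = 39670 km².
Ratio = 88620 / 39670 ≈ 2.23.

2.23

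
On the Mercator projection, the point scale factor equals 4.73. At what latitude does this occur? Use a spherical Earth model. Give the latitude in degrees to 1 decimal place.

Mercator scale is k = sec φ = 1/cos φ.
1/cos φ = 4.73  ⇒  cos φ = 0.2114  ⇒  φ = arccos(0.2114) ≈ 77.8°.

77.8°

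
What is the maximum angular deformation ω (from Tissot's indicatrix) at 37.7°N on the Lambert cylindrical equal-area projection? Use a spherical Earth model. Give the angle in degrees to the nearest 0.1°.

The Lambert cylindrical equal-area projection is the cylindrical equal-area projection with its standard parallel at the equator (φ₀ = 0). For cylindrical equal-area with standard parallel φ₀, h = cos φ / cos φ₀ and k = cos φ₀ / cos φ, so h·k = 1.
At 37.7°: h = 0.7912, k = 1.264; principal scales a = 1.264, b = 0.7912.
sin(ω/2) = (a − b)/(a + b) = 0.4726/2.055 = 0.2300, so ω = 2 arcsin(0.2300) ≈ 26.6°.

26.6°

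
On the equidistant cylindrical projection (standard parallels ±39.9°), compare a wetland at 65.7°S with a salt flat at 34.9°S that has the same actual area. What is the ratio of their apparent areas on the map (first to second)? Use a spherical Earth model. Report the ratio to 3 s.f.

In the equirectangular projection with standard parallel φ₀ = 39.9° (x = Rλ cos φ₀, y = Rφ), meridians are true-scale (h = 1) and the parallel scale is k = cos φ₀ / cos φ.
Areal scale at 65.7°: h·k = 1.000 × 1.864 = 1.864.
Areal scale at 34.9°: h·k = 1.000 × 0.9354 = 0.9354.
Ratio = 1.864/0.9354 ≈ 1.99.

1.99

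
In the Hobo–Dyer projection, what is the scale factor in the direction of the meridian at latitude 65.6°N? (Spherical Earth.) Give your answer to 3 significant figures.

0.521

Hobo–Dyer is a cylindrical equal-area projection with standard parallels at ±37.5°. For cylindrical equal-area with standard parallel φ₀, h = cos φ / cos φ₀ and k = cos φ₀ / cos φ, so h·k = 1.
h = cos 65.6° / cos 37.5° = 0.4131/0.7934 = 0.5207.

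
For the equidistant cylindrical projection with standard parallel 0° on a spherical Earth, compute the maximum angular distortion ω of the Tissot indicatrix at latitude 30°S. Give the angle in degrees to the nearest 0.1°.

In the plate carrée (x = Rλ, y = Rφ), meridians are true-scale (h = 1) and parallels are stretched by k = sec φ.
At 30°: h = 1.000, k = 1.155; principal scales a = 1.155, b = 1.000.
sin(ω/2) = (a − b)/(a + b) = 0.1547/2.155 = 0.07180, so ω = 2 arcsin(0.07180) ≈ 8.2°.

8.2°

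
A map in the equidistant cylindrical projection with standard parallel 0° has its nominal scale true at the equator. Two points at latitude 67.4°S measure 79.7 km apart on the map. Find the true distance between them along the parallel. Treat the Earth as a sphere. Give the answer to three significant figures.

30.6 km

Plate carrée maps x = Rλ, y = Rφ. The meridian scale is h = 1 and the parallel scale is k = 1/cos φ = sec φ.
Along the parallel at 67.4°, map distances are exaggerated by k = sec 67.4° = 2.602.
True distance = 79.7 / 2.602 = 79.7 × cos 67.4° ≈ 30.6 km.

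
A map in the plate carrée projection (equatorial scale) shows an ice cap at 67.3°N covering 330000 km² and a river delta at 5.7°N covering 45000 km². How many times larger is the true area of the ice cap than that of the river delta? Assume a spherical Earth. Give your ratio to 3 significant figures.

2.84

Plate carrée has h = 1 and k = sec φ, giving areal scale sec φ; true area = (apparent area) · cos φ.
True area of ice cap: 330000 × cos(67.3°) = 330000 × 0.3859 = 127300 km².
True area of river delta: 45000 × cos(5.7°) = 45000 × 0.9951 = 44780 km².
Ratio = 127300 / 44780 ≈ 2.84.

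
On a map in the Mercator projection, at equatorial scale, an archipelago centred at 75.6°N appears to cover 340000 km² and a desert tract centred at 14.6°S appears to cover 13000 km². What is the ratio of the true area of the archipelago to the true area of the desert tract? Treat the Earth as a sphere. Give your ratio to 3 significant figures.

1.73

Mercator's areal exaggeration is sec²φ; hence true area = (apparent area) · cos²φ.
True area of archipelago: 340000 × cos²(75.6°) = 340000 × 0.06185 = 21030 km².
True area of desert tract: 13000 × cos²(14.6°) = 13000 × 0.9365 = 12170 km².
Ratio = 21030 / 12170 ≈ 1.73.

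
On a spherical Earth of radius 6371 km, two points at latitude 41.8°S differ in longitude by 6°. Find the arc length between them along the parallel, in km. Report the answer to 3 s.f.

Arc length along a parallel = R cos φ · Δλ (with Δλ in radians).
= 6371 × cos 41.8° × (6° × π/180) = 6371 × 0.7455 × 0.1047 ≈ 497 km.

497 km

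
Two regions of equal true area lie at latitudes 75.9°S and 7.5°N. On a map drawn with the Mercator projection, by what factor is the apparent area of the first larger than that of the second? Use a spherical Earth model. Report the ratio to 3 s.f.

16.6

Mercator areal scale is sec²φ.
At 75.9°: sec²(75.9°) = 1/0.2436² = 16.85.
At 7.5°: sec²(7.5°) = 1/0.9914² = 1.017.
Ratio = 16.85/1.017 = cos²(7.5°)/cos²(75.9°) ≈ 16.6.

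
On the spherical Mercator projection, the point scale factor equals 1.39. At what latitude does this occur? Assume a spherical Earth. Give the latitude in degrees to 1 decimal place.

Mercator scale is k = sec φ = 1/cos φ.
1/cos φ = 1.39  ⇒  cos φ = 0.7194  ⇒  φ = arccos(0.7194) ≈ 44.0°.

44.0°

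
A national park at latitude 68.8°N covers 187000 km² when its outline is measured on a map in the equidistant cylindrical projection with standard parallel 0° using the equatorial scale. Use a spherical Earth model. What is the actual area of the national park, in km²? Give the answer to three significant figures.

Plate carrée maps x = Rλ, y = Rφ. The meridian scale is h = 1 and the parallel scale is k = 1/cos φ = sec φ.
Areal scale = h·k = 1 × sec φ; at 68.8°, h = 1.000, k = 2.765, so h·k = 2.765.
True area = apparent / (areal scale) = 187000 / 2.765 ≈ 67600 km².

67600 km²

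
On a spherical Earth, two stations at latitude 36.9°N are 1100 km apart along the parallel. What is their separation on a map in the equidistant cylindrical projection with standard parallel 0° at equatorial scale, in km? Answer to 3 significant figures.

For the equirectangular projection with φ₀ = 0 (plate carrée), h = 1 along meridians and k = sec φ along parallels.
Along the parallel, k = sec 36.9° = 1/0.7997 = 1.250.
Map distance = 1100 × 1.250 ≈ 1380 km.

1380 km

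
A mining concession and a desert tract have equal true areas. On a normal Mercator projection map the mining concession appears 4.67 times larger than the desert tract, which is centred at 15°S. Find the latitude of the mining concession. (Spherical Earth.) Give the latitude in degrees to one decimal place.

Mercator areal scale is sec²φ, so apparent-area ratio = sec²φ₁ / sec²φ₂ = cos²φ₂ / cos²φ₁.
cos²φ₂ / cos²φ₁ = 4.67  ⇒  cos φ₁ = cos 15° / √4.67 = 0.9659/2.161 = 0.4470.
φ₁ = arccos(0.4470) ≈ 63.5°.

63.5°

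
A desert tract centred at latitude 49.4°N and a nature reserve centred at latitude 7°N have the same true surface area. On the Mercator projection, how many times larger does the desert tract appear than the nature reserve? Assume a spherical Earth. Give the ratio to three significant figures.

On Mercator, area is exaggerated by sec²φ = 1/cos²φ.
At 49.4°: sec²(49.4°) = 1/0.6508² = 2.361.
At 7°: sec²(7°) = 1/0.9925² = 1.015.
Ratio = 2.361/1.015 = cos²(7°)/cos²(49.4°) ≈ 2.33.

2.33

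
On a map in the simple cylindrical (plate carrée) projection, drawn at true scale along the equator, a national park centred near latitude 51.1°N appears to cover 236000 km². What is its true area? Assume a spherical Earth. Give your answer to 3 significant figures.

148000 km²

For the equirectangular projection with φ₀ = 0 (plate carrée), h = 1 along meridians and k = sec φ along parallels.
Areal scale = h·k = 1 × sec φ; at 51.1°, h = 1.000, k = 1.592, so h·k = 1.592.
True area = apparent / (areal scale) = 236000 / 1.592 ≈ 148000 km².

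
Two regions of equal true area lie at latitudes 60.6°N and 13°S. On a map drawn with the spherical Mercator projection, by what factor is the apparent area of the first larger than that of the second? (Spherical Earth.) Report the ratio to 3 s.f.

Mercator is conformal with k = sec φ, so areal scale = k² = sec²φ.
At 60.6°: sec²(60.6°) = 1/0.4909² = 4.150.
At 13°: sec²(13°) = 1/0.9744² = 1.053.
Ratio = 4.150/1.053 = cos²(13°)/cos²(60.6°) ≈ 3.94.

3.94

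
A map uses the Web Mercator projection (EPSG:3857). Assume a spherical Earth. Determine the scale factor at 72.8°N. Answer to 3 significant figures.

For Mercator, h = k = sec φ (a conformal cylindrical projection has a single point scale, 1/cos φ).
k = 1/cos 72.8° = 1/0.2957 = 3.382.

3.38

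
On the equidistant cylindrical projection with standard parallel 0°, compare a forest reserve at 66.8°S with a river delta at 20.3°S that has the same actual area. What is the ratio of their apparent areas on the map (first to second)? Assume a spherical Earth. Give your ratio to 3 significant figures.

2.38

Plate carrée maps x = Rλ, y = Rφ. The meridian scale is h = 1 and the parallel scale is k = 1/cos φ = sec φ.
Areal scale at 66.8°: h·k = 1.000 × 2.538 = 2.538.
Areal scale at 20.3°: h·k = 1.000 × 1.066 = 1.066.
Ratio = 2.538/1.066 ≈ 2.38.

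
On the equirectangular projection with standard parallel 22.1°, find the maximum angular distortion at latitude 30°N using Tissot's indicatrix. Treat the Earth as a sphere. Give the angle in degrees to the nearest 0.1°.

3.9°

The equidistant cylindrical projection with φ₀ = 22.1° has h = 1 (meridians true) and k = cos φ₀ / cos φ along parallels.
At 30°: h = 1.000, k = 1.070; principal scales a = 1.070, b = 1.000.
sin(ω/2) = (a − b)/(a + b) = 0.06986/2.070 = 0.03375, so ω = 2 arcsin(0.03375) ≈ 3.9°.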